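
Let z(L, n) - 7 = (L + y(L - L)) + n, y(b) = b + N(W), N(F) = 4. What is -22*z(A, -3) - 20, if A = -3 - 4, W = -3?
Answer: -42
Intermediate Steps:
y(b) = 4 + b (y(b) = b + 4 = 4 + b)
A = -7
z(L, n) = 11 + L + n (z(L, n) = 7 + ((L + (4 + (L - L))) + n) = 7 + ((L + (4 + 0)) + n) = 7 + ((L + 4) + n) = 7 + ((4 + L) + n) = 7 + (4 + L + n) = 11 + L + n)
-22*z(A, -3) - 20 = -22*(11 - 7 - 3) - 20 = -22*1 - 20 = -22 - 20 = -42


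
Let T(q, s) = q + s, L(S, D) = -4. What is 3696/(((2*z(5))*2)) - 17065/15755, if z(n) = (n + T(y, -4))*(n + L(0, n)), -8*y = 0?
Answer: 2908111/3151 ≈ 922.92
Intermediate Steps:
y = 0 (y = -⅛*0 = 0)
z(n) = (-4 + n)² (z(n) = (n + (0 - 4))*(n - 4) = (n - 4)*(-4 + n) = (-4 + n)*(-4 + n) = (-4 + n)²)
3696/(((2*z(5))*2)) - 17065/15755 = 3696/(((2*(16 + 5² - 8*5))*2)) - 17065/15755 = 3696/(((2*(16 + 25 - 40))*2)) - 17065*1/15755 = 3696/(((2*1)*2)) - 3413/3151 = 3696/((2*2)) - 3413/3151 = 3696/4 - 3413/3151 = 3696*(¼) - 3413/3151 = 924 - 3413/3151 = 2908111/3151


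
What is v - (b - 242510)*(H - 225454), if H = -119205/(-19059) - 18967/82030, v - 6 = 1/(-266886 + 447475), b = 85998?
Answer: -127721348475639561318723/3619674448135 ≈ -3.5285e+10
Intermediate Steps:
v = 1083535/180589 (v = 6 + 1/(-266886 + 447475) = 6 + 1/180589 = 1083535/180589 ≈ 6.0000)
H = 241458823/40087430 (H = -119205*(-1/19059) - 18967*1/82030 = 39735/6353 - 1459/6310 = 241458823/40087430 ≈ 6.0233)
v - (b - 242510)*(H - 225454) = 1083535/180589 - (85998 - 242510)*(241458823/40087430 - 225454) = 1083535/180589 - (-156512)*(-9037629984397)/40087430 = 1083535/180589 - 1*707248772058971632/20043715 = 1083535/180589 - 707248772058971632/20043715 = -127721348475639561318723/3619674448135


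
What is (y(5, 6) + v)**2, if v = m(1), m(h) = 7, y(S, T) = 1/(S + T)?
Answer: 6084/121 ≈ 50.281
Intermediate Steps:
v = 7
(y(5, 6) + v)**2 = (1/(5 + 6) + 7)**2 = (1/11 + 7)**2 = (78/11)**2 = 6084/121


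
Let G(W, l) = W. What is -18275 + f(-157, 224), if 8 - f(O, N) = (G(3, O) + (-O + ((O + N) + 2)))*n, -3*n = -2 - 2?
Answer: -55717/3 ≈ -18572.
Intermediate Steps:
n = 4/3 (n = -(-2 - 2)/3 = -1/3*(-4) = 4/3 ≈ 1.3333)
f(O, N) = 4/3 - 4*N/3 (f(O, N) = 8 - (3 + (-O + ((O + N) + 2)))*4/3 = 8 - (3 + (-O + ((N + O) + 2)))*4/3 = 8 - (3 + (-O + (2 + N + O)))*4/3 = 8 - (3 + (2 + N))*4/3 = 8 - (5 + N)*4/3 = 8 - (20/3 + 4*N/3) = 8 + (-20/3 - 4*N/3) = 4/3 - 4*N/3)
-18275 + f(-157, 224) = -18275 + (4/3 - 4/3*224) = -18275 + (4/3 - 896/3) = -18275 - 892/3 = -55717/3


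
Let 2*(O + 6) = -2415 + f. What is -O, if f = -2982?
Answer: 5409/2 ≈ 2704.5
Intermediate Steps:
O = -5409/2 (O = -6 + (-2415 - 2982)/2 = -6 + (½)*(-5397) = -6 - 5397/2 = -5409/2 ≈ -2704.5)
-O = -1*(-5409/2) = 5409/2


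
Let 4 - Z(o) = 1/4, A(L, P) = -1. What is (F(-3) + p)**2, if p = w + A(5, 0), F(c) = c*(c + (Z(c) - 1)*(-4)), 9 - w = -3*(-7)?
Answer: 841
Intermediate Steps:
Z(o) = 15/4 (Z(o) = 4 - 1/4 = 15/4)
w = -12 (w = 9 - (-3)*(-7) = 9 - 1*21 = 9 - 21 = -12)
F(c) = c*(-11 + c) (F(c) = c*(c + (15/4 - 1)*(-4)) = c*(c + (11/4)*(-4)) = c*(c - 11) = c*(-11 + c))
p = -13 (p = -12 - 1 = -13)
(F(-3) + p)**2 = (-3*(-11 - 3) - 13)**2 = (-3*(-14) - 13)**2 = (42 - 13)**2 = 29**2 = 841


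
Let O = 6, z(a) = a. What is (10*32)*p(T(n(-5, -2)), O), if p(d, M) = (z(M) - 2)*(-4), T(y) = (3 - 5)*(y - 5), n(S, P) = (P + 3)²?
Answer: -5120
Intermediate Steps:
n(S, P) = (3 + P)²
T(y) = 10 - 2*y (T(y) = -2*(-5 + y) = 10 - 2*y)
p(d, M) = 8 - 4*M (p(d, M) = (M - 2)*(-4) = (-2 + M)*(-4) = 8 - 4*M)
(10*32)*p(T(n(-5, -2)), O) = (10*32)*(8 - 4*6) = 320*(8 - 24) = 320*(-16) = -5120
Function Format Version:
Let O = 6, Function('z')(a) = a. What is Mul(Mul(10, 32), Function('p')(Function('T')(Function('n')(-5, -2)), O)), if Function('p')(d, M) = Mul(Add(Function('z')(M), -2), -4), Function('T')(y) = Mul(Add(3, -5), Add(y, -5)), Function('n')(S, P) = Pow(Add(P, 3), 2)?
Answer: -5120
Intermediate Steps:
Function('n')(S, P) = Pow(Add(3, P), 2)
Function('T')(y) = Add(10, Mul(-2, y)) (Function('T')(y) = Mul(-2, Add(-5, y)) = Add(10, Mul(-2, y)))
Function('p')(d, M) = Add(8, Mul(-4, M)) (Function('p')(d, M) = Mul(Add(M, -2), -4) = Mul(Add(-2, M), -4) = Add(8, Mul(-4, M)))
Mul(Mul(10, 32), Function('p')(Function('T')(Function('n')(-5, -2)), O)) = Mul(Mul(10, 32), Add(8, Mul(-4, 6))) = Mul(320, Add(8, -24)) = Mul(320, -16) = -5120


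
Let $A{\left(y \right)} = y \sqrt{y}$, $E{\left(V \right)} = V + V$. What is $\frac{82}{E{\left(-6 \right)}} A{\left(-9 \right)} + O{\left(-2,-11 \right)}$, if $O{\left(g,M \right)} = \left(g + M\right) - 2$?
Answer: $-15 + \frac{369 i}{2} \approx -15.0 + 184.5 i$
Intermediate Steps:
$E{\left(V \right)} = 2 V$
$O{\left(g,M \right)} = -2 + M + g$ ($O{\left(g,M \right)} = \left(M + g\right) - 2 = -2 + M + g$)
$A{\left(y \right)} = y^{\frac{3}{2}}$
$\frac{82}{E{\left(-6 \right)}} A{\left(-9 \right)} + O{\left(-2,-11 \right)} = \frac{82}{2 \left(-6\right)} \left(-9\right)^{\frac{3}{2}} - 15 = \frac{82}{-12} \left(- 27 i\right) - 15 = 82 \left(- \frac{1}{12}\right) \left(- 27 i\right) - 15 = - \frac{41 \left(- 27 i\right)}{6} - 15 = \frac{369 i}{2} - 15 = -15 + \frac{369 i}{2}$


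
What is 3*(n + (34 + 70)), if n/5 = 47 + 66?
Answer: 2007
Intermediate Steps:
n = 565 (n = 5*(47 + 66) = 5*113 = 565)
3*(n + (34 + 70)) = 3*(565 + (34 + 70)) = 3*(565 + 104) = 3*669 = 2007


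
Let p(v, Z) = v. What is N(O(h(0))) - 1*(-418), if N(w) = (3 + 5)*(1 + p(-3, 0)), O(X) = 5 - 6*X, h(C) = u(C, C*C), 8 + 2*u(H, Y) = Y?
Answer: 402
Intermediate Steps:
u(H, Y) = -4 + Y/2
h(C) = -4 + C**2/2 (h(C) = -4 + (C*C)/2 = -4 + C**2/2)
O(X) = 5 - 6*X
N(w) = -16 (N(w) = (3 + 5)*(1 - 3) = 8*(-2) = -16)
N(O(h(0))) - 1*(-418) = -16 - 1*(-418) = -16 + 418 = 402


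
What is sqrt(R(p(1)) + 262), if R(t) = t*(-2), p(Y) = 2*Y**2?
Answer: sqrt(258) ≈ 16.062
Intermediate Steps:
R(t) = -2*t
sqrt(R(p(1)) + 262) = sqrt(-4*1**2 + 262) = sqrt(-4 + 262) = sqrt(258)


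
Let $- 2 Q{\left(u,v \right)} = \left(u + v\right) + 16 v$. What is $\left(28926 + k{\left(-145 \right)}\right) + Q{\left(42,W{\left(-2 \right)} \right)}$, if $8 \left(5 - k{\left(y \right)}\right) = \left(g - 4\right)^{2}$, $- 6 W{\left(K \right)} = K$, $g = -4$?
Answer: $\frac{173395}{6} \approx 28899.0$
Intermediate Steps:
$W{\left(K \right)} = - \frac{K}{6}$
$k{\left(y \right)} = -3$ ($k{\left(y \right)} = 5 - \frac{\left(-4 - 4\right)^{2}}{8} = 5 - \frac{\left(-8\right)^{2}}{8} = 5 - 8 = -3$)
$Q{\left(u,v \right)} = - \frac{17 v}{2} - \frac{u}{2}$ ($Q{\left(u,v \right)} = - \frac{\left(u + v\right) + 16 v}{2} = - \frac{u + 17 v}{2} = - \frac{17 v}{2} - \frac{u}{2}$)
$\left(28926 + k{\left(-145 \right)}\right) + Q{\left(42,W{\left(-2 \right)} \right)} = \left(28926 - 3\right) - \left(21 + \frac{17 \left(\left(- \frac{1}{6}\right) \left(-2\right)\right)}{2}\right) = 28923 - \frac{143}{6} = \frac{173395}{6}$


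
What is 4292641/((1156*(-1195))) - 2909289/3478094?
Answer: -9474579458317/2402354306740 ≈ -3.9439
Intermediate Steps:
4292641/((1156*(-1195))) - 2909289/3478094 = 4292641/(-1381420) - 2909289*1/3478094 = 4292641*(-1/1381420) - 2909289/3478094 = -4292641/1381420 - 2909289/3478094 = -9474579458317/2402354306740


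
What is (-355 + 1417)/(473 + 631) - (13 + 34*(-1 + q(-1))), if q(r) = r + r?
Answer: 16553/184 ≈ 89.962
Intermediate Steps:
q(r) = 2*r
(-355 + 1417)/(473 + 631) - (13 + 34*(-1 + q(-1))) = (-355 + 1417)/(473 + 631) - (13 + 34*(-1 + 2*(-1))) = 1062/1104 - (13 + 34*(-1 - 2)) = 1062*(1/1104) - (13 + 34*(-3)) = 177/184 - (13 - 102) = 177/184 - 1*(-89) = 177/184 + 89 = 16553/184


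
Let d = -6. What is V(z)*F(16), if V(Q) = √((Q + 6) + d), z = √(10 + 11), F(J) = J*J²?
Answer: 4096*21^(¼) ≈ 8768.3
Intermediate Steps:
F(J) = J³
z = √21 ≈ 4.5826
V(Q) = √Q (V(Q) = √((Q + 6) - 6) = √((6 + Q) - 6) = √Q)
V(z)*F(16) = √(√21)*16³ = 21^(¼)*4096 = 4096*21^(¼)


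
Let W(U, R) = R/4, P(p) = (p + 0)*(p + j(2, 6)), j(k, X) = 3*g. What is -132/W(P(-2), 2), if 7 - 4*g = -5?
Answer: -264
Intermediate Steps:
g = 3 (g = 7/4 - 1/4*(-5) = 7/4 + 5/4 = 3)
j(k, X) = 9 (j(k, X) = 3*3 = 9)
P(p) = p*(9 + p) (P(p) = (p + 0)*(p + 9) = p*(9 + p))
W(U, R) = R/4 (W(U, R) = R*(1/4) = R/4)
-132/W(P(-2), 2) = -132/((1/4)*2) = -132/1/2 = -132*2 = -33*8 = -264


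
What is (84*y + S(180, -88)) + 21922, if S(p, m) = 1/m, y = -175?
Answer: 635535/88 ≈ 7222.0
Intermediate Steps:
(84*y + S(180, -88)) + 21922 = (84*(-175) + 1/(-88)) + 21922 = (-14700 - 1/88) + 21922 = -1293601/88 + 21922 = 635535/88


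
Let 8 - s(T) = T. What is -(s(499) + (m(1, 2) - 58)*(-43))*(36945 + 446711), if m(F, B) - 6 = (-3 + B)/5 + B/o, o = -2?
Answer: -4344681848/5 ≈ -8.6894e+8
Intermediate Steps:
m(F, B) = 27/5 - 3*B/10 (m(F, B) = 6 + ((-3 + B)/5 + B/(-2)) = 6 + ((-3 + B)*(1/5) + B*(-1/2)) = 6 + ((-3/5 + B/5) - B/2) = 6 + (-3/5 - 3*B/10) = 27/5 - 3*B/10)
s(T) = 8 - T
-(s(499) + (m(1, 2) - 58)*(-43))*(36945 + 446711) = -((8 - 1*499) + ((27/5 - 3/10*2) - 58)*(-43))*(36945 + 446711) = -((8 - 499) + ((27/5 - 3/5) - 58)*(-43))*483656 = -(-491 + (24/5 - 58)*(-43))*483656 = -(-491 - 266/5*(-43))*483656 = -(-491 + 11438/5)*483656 = -8983*483656/5 = -1*4344681848/5 = -4344681848/5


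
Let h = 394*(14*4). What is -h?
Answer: -22064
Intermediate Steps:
h = 22064 (h = 394*56 = 22064)
-h = -1*22064 = -22064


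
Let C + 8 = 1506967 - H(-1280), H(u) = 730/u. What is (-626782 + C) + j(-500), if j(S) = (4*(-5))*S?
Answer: 113942729/128 ≈ 8.9018e+5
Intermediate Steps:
C = 192890825/128 (C = -8 + (1506967 - 730/(-1280)) = -8 + (1506967 - 730*(-1)/1280) = -8 + (1506967 - 1*(-73/128)) = -8 + (1506967 + 73/128) = -8 + 192891849/128 = 192890825/128 ≈ 1.5070e+6)
j(S) = -20*S
(-626782 + C) + j(-500) = (-626782 + 192890825/128) - 20*(-500) = 112662729/128 + 10000 = 113942729/128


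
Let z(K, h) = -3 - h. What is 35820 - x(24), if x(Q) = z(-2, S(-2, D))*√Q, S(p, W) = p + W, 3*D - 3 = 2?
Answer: 35820 + 16*√6/3 ≈ 35833.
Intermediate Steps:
D = 5/3 (D = 1 + (⅓)*2 = 1 + ⅔ = 5/3 ≈ 1.6667)
S(p, W) = W + p
x(Q) = -8*√Q/3 (x(Q) = (-3 - (5/3 - 2))*√Q = (-3 - 1*(-⅓))*√Q = (-3 + ⅓)*√Q = -8*√Q/3)
35820 - x(24) = 35820 - (-8)*√24/3 = 35820 - (-8)*2*√6/3 = 35820 - (-16)*√6/3 = 35820 + 16*√6/3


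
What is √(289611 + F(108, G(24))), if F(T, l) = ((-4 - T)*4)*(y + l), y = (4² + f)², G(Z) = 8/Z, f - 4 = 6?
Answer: I*√120477/3 ≈ 115.7*I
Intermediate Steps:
f = 10 (f = 4 + 6 = 10)
y = 676 (y = (4² + 10)² = (16 + 10)² = 26² = 676)
F(T, l) = (-16 - 4*T)*(676 + l) (F(T, l) = ((-4 - T)*4)*(676 + l) = (-16 - 4*T)*(676 + l))
√(289611 + F(108, G(24))) = √(289611 + (-10816 - 2704*108 - 128/24 - 4*108*8/24)) = √(289611 + (-10816 - 292032 - 128/24 - 4*108*8*(1/24))) = √(289611 + (-10816 - 292032 - 16*⅓ - 4*108*⅓)) = √(289611 + (-10816 - 292032 - 16/3 - 144)) = √(289611 - 908992/3) = √(-40159/3) = I*√120477/3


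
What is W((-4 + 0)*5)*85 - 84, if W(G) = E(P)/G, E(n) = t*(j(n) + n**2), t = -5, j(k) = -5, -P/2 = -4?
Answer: 4679/4 ≈ 1169.8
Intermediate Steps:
P = 8 (P = -2*(-4) = 8)
E(n) = 25 - 5*n**2 (E(n) = -5*(-5 + n**2) = 25 - 5*n**2)
W(G) = -295/G (W(G) = (25 - 5*8**2)/G = (25 - 5*64)/G = (25 - 320)/G = -295/G)
W((-4 + 0)*5)*85 - 84 = -295*1/(5*(-4 + 0))*85 - 84 = -295/((-4*5))*85 - 84 = -295/(-20)*85 - 84 = -295*(-1/20)*85 - 84 = (59/4)*85 - 84 = 5015/4 - 84 = 4679/4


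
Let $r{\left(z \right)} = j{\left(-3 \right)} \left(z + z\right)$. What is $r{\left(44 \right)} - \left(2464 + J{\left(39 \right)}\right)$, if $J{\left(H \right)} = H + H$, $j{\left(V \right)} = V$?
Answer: $-2806$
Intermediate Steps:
$J{\left(H \right)} = 2 H$
$r{\left(z \right)} = - 6 z$ ($r{\left(z \right)} = - 3 \left(z + z\right) = - 3 \cdot 2 z = - 6 z$)
$r{\left(44 \right)} - \left(2464 + J{\left(39 \right)}\right) = \left(-6\right) 44 - \left(2464 + 2 \cdot 39\right) = -264 - \left(2464 + 78\right) = -264 - 2542 = -2806$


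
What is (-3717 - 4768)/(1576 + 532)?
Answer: -8485/2108 ≈ -4.0251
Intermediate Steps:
(-3717 - 4768)/(1576 + 532) = -8485/2108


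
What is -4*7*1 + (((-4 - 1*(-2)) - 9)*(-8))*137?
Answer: 12028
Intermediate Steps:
-4*7*1 + (((-4 - 1*(-2)) - 9)*(-8))*137 = -28*1 + (((-4 + 2) - 9)*(-8))*137 = -28 + ((-2 - 9)*(-8))*137 = -28 - 11*(-8)*137 = -28 + 88*137 = -28 + 12056 = 12028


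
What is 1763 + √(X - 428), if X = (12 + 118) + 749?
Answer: 1763 + √451 ≈ 1784.2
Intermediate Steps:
X = 879 (X = 130 + 749 = 879)
1763 + √(X - 428) = 1763 + √(879 - 428) = 1763 + √451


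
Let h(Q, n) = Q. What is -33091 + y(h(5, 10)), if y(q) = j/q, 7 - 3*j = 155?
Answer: -496513/15 ≈ -33101.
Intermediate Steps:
j = -148/3 (j = 7/3 - ⅓*155 = 7/3 - 155/3 = -148/3 ≈ -49.333)
y(q) = -148/(3*q)
-33091 + y(h(5, 10)) = -33091 - 148/3/5 = -33091 - 148/3*⅕ = -33091 - 148/15 = -496513/15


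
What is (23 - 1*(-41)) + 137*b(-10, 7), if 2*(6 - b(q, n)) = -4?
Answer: 1160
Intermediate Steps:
b(q, n) = 8 (b(q, n) = 6 - 1/2*(-4) = 6 + 2 = 8)
(23 - 1*(-41)) + 137*b(-10, 7) = (23 - 1*(-41)) + 137*8 = (23 + 41) + 1096 = 64 + 1096 = 1160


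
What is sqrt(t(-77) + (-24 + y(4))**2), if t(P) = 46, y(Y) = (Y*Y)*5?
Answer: sqrt(3182) ≈ 56.409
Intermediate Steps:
y(Y) = 5*Y**2 (y(Y) = Y**2*5 = 5*Y**2)
sqrt(t(-77) + (-24 + y(4))**2) = sqrt(46 + (-24 + 5*4**2)**2) = sqrt(46 + (-24 + 5*16)**2) = sqrt(46 + (-24 + 80)**2) = sqrt(46 + 56**2) = sqrt(46 + 3136) = sqrt(3182)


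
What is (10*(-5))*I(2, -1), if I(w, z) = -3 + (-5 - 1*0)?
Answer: 400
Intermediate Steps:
I(w, z) = -8 (I(w, z) = -3 + (-5 + 0) = -3 - 5 = -8)
(10*(-5))*I(2, -1) = (10*(-5))*(-8) = -50*(-8) = 400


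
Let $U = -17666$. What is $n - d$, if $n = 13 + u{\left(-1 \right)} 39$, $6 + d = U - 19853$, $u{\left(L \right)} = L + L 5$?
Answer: $37304$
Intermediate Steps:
$u{\left(L \right)} = 6 L$ ($u{\left(L \right)} = L + 5 L = 6 L$)
$d = -37525$ ($d = -6 - 37519 = -37525$)
$n = -221$ ($n = 13 + 6 \left(-1\right) 39 = 13 - 234 = -221$)
$n - d = -221 - -37525 = -221 + 37525 = 37304$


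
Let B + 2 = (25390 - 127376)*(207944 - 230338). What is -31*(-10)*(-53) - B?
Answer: -2283890912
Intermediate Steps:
B = 2283874482 (B = -2 + (25390 - 127376)*(207944 - 230338) = -2 - 101986*(-22394) = -2 + 2283874484 = 2283874482)
-31*(-10)*(-53) - B = -31*(-10)*(-53) - 1*2283874482 = -31*(-10)*(-53) - 2283874482 = 310*(-53) - 2283874482 = -16430 - 2283874482 = -2283890912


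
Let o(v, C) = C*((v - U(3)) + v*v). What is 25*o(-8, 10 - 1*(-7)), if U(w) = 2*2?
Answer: 22100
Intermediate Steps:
U(w) = 4
o(v, C) = C*(-4 + v + v²) (o(v, C) = C*((v - 1*4) + v*v) = C*((v - 4) + v²) = C*((-4 + v) + v²) = C*(-4 + v + v²))
25*o(-8, 10 - 1*(-7)) = 25*((10 - 1*(-7))*(-4 - 8 + (-8)²)) = 25*((10 + 7)*(-4 - 8 + 64)) = 25*(17*52) = 25*884 = 22100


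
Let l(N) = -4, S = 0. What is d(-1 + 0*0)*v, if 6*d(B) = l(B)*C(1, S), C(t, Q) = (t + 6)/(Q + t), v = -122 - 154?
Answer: 1288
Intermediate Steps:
v = -276
C(t, Q) = (6 + t)/(Q + t)
d(B) = -14/3 (d(B) = (-4*(6 + 1)/(0 + 1))/6 = (-4*7/1)/6 = (-4*7)/6 = (1/6)*(-28) = -14/3)
d(-1 + 0*0)*v = -14/3*(-276) = 1288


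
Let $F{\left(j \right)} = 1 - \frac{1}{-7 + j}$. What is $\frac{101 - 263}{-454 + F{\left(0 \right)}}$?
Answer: $\frac{567}{1585} \approx 0.35773$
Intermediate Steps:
$\frac{101 - 263}{-454 + F{\left(0 \right)}} = \frac{101 - 263}{-454 + \frac{-8 + 0}{-7 + 0}} = \frac{101 - 263}{-454 + \frac{1}{-7} \left(-8\right)} = - \frac{162}{-454 - - \frac{8}{7}} = - \frac{162}{-454 + \frac{8}{7}} = - \frac{162}{- \frac{3170}{7}} = \left(-162\right) \left(- \frac{7}{3170}\right) = \frac{567}{1585}$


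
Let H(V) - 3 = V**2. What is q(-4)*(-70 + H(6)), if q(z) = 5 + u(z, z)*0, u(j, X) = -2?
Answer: -155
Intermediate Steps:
H(V) = 3 + V**2
q(z) = 5 (q(z) = 5 - 2*0 = 5 + 0 = 5)
q(-4)*(-70 + H(6)) = 5*(-70 + (3 + 6**2)) = 5*(-70 + (3 + 36)) = 5*(-70 + 39) = 5*(-31) = -155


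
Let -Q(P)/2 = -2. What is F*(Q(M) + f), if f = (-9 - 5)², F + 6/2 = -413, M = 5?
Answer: -83200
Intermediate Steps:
Q(P) = 4 (Q(P) = -2*(-2) = 4)
F = -416 (F = -3 - 413 = -416)
f = 196 (f = (-14)² = 196)
F*(Q(M) + f) = -416*(4 + 196) = -416*200 = -83200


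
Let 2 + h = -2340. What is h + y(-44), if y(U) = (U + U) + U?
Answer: -2474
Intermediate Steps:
y(U) = 3*U (y(U) = 2*U + U = 3*U)
h = -2342 (h = -2 - 2340 = -2342)
h + y(-44) = -2342 + 3*(-44) = -2342 - 132 = -2474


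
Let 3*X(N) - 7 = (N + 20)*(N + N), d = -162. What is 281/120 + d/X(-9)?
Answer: 111991/22920 ≈ 4.8862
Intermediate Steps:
X(N) = 7/3 + 2*N*(20 + N)/3 (X(N) = 7/3 + ((N + 20)*(N + N))/3 = 7/3 + ((20 + N)*(2*N))/3 = 7/3 + (2*N*(20 + N))/3 = 7/3 + 2*N*(20 + N)/3)
281/120 + d/X(-9) = 281/120 - 162/(7/3 + (2/3)*(-9)**2 + (40/3)*(-9)) = 281*(1/120) - 162/(7/3 + (2/3)*81 - 120) = 281/120 - 162/(7/3 + 54 - 120) = 281/120 - 162/(-191/3) = 281/120 - 162*(-3/191) = 281/120 + 486/191 = 111991/22920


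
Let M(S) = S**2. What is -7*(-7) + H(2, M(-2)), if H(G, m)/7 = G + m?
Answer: 91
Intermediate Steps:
H(G, m) = 7*G + 7*m (H(G, m) = 7*(G + m) = 7*G + 7*m)
-7*(-7) + H(2, M(-2)) = -7*(-7) + (7*2 + 7*(-2)**2) = 49 + (14 + 7*4) = 49 + (14 + 28) = 49 + 42 = 91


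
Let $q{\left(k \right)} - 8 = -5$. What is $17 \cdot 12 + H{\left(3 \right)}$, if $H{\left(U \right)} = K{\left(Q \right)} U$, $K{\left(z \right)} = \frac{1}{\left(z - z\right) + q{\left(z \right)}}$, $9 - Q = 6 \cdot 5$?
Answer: $205$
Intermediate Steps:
$q{\left(k \right)} = 3$ ($q{\left(k \right)} = 8 - 5 = 3$)
$Q = -21$ ($Q = 9 - 6 \cdot 5 = 9 - 30 = -21$)
$K{\left(z \right)} = \frac{1}{3}$ ($K{\left(z \right)} = \frac{1}{\left(z - z\right) + 3} = \frac{1}{0 + 3} = \frac{1}{3}$)
$H{\left(U \right)} = \frac{U}{3}$
$17 \cdot 12 + H{\left(3 \right)} = 17 \cdot 12 + \frac{1}{3} \cdot 3 = 204 + 1 = 205$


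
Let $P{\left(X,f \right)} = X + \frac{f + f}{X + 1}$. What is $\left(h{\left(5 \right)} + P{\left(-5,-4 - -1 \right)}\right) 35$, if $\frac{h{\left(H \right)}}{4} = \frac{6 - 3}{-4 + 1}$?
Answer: $- \frac{525}{2} \approx -262.5$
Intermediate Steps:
$P{\left(X,f \right)} = X + \frac{2 f}{1 + X}$
$h{\left(H \right)} = -4$ ($h{\left(H \right)} = 4 \frac{6 - 3}{-4 + 1} = 4 \frac{3}{-3} = 4 \cdot 3 \left(- \frac{1}{3}\right) = 4 \left(-1\right) = -4$)
$\left(h{\left(5 \right)} + P{\left(-5,-4 - -1 \right)}\right) 35 = \left(-4 + \frac{-5 + \left(-5\right)^{2} + 2 \left(-4 - -1\right)}{1 - 5}\right) 35 = \left(-4 + \frac{-5 + 25 + 2 \left(-4 + 1\right)}{-4}\right) 35 = \left(-4 - \frac{-5 + 25 + 2 \left(-3\right)}{4}\right) 35 = \left(-4 - \frac{-5 + 25 - 6}{4}\right) 35 = \left(-4 - \frac{7}{2}\right) 35 = \left(- \frac{15}{2}\right) 35 = - \frac{525}{2}$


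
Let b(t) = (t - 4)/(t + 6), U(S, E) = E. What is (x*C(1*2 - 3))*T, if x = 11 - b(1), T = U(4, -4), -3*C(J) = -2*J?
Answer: 640/21 ≈ 30.476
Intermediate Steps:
b(t) = (-4 + t)/(6 + t)
C(J) = 2*J/3 (C(J) = -(-2)*J/3 = 2*J/3)
T = -4
x = 80/7 (x = 11 - (-4 + 1)/(6 + 1) = 11 - (-3)/7 = 11 - 1*(-3/7) = 11 + 3/7 = 80/7 ≈ 11.429)
(x*C(1*2 - 3))*T = (80*(2*(1*2 - 3)/3)/7)*(-4) = (80*(2*(2 - 3)/3)/7)*(-4) = (80*((⅔)*(-1))/7)*(-4) = ((80/7)*(-⅔))*(-4) = -160/21*(-4) = 640/21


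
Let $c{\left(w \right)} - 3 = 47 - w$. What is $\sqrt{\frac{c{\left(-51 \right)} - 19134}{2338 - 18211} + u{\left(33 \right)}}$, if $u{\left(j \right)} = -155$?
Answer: $\frac{i \sqrt{38750469186}}{15873} \approx 12.402 i$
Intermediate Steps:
$c{\left(w \right)} = 50 - w$ ($c{\left(w \right)} = 3 - \left(-47 + w\right) = 50 - w$)
$\sqrt{\frac{c{\left(-51 \right)} - 19134}{2338 - 18211} + u{\left(33 \right)}} = \sqrt{\frac{\left(50 - -51\right) - 19134}{2338 - 18211} - 155} = \sqrt{\frac{\left(50 + 51\right) - 19134}{-15873} - 155} = \sqrt{\left(101 - 19134\right) \left(- \frac{1}{15873}\right) - 155} = \sqrt{\left(-19033\right) \left(- \frac{1}{15873}\right) - 155} = \sqrt{\frac{19033}{15873} - 155} = \sqrt{- \frac{2441282}{15873}} = \frac{i \sqrt{38750469186}}{15873}$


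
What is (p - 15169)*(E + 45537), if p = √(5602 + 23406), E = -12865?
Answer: -495601568 + 914816*√37 ≈ -4.9004e+8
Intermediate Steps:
p = 28*√37 (p = √29008 = 28*√37 ≈ 170.32)
(p - 15169)*(E + 45537) = (28*√37 - 15169)*(-12865 + 45537) = (-15169 + 28*√37)*32672 = -495601568 + 914816*√37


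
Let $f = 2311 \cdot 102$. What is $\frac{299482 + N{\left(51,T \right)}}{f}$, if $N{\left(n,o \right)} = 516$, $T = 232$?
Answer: $\frac{149999}{117861} \approx 1.2727$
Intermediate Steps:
$f = 235722$
$\frac{299482 + N{\left(51,T \right)}}{f} = \frac{299482 + 516}{235722} = 299998 \cdot \frac{1}{235722} = \frac{149999}{117861}$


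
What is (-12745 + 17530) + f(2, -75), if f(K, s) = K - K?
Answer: 4785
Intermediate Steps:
f(K, s) = 0
(-12745 + 17530) + f(2, -75) = (-12745 + 17530) + 0 = 4785 + 0 = 4785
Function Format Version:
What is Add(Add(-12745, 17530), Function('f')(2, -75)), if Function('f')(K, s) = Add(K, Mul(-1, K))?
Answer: 4785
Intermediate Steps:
Function('f')(K, s) = 0
Add(Add(-12745, 17530), Function('f')(2, -75)) = Add(Add(-12745, 17530), 0) = Add(4785, 0) = 4785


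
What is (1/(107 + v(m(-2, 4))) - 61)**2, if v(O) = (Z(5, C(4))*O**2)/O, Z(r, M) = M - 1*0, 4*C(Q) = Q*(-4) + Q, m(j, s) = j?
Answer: 47499664/12769 ≈ 3719.9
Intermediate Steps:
C(Q) = -3*Q/4 (C(Q) = (Q*(-4) + Q)/4 = (-4*Q + Q)/4 = (-3*Q)/4 = -3*Q/4)
Z(r, M) = M (Z(r, M) = M + 0 = M)
v(O) = -3*O (v(O) = ((-3/4*4)*O**2)/O = (-3*O**2)/O = -3*O)
(1/(107 + v(m(-2, 4))) - 61)**2 = (1/(107 - 3*(-2)) - 61)**2 = (1/(107 + 6) - 61)**2 = (1/113 - 61)**2 = (-6892/113)**2 = 47499664/12769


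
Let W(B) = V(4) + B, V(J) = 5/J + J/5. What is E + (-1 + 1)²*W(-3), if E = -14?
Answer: -14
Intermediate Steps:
V(J) = 5/J + J/5 (V(J) = 5/J + J*(⅕) = 5/J + J/5)
W(B) = 41/20 + B (W(B) = (5/4 + (⅕)*4) + B = (5*(¼) + ⅘) + B = (5/4 + ⅘) + B = 41/20 + B)
E + (-1 + 1)²*W(-3) = -14 + (-1 + 1)²*(41/20 - 3) = -14 + 0²*(-19/20) = -14 + 0*(-19/20) = -14 + 0 = -14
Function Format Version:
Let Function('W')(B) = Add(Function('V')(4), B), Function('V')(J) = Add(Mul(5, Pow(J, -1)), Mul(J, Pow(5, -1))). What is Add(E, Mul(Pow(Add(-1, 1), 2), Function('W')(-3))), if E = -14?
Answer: -14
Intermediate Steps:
Function('V')(J) = Add(Mul(5, Pow(J, -1)), Mul(Rational(1, 5), J)) (Function('V')(J) = Add(Mul(5, Pow(J, -1)), Mul(J, Rational(1, 5))) = Add(Mul(5, Pow(J, -1)), Mul(Rational(1, 5), J)))
Function('W')(B) = Add(Rational(41, 20), B) (Function('W')(B) = Add(Add(Mul(5, Pow(4, -1)), Mul(Rational(1, 5), 4)), B) = Add(Add(Mul(5, Rational(1, 4)), Rational(4, 5)), B) = Add(Add(Rational(5, 4), Rational(4, 5)), B) = Add(Rational(41, 20), B))
Add(E, Mul(Pow(Add(-1, 1), 2), Function('W')(-3))) = Add(-14, Mul(Pow(Add(-1, 1), 2), Add(Rational(41, 20), -3))) = Add(-14, Mul(Pow(0, 2), Rational(-19, 20))) = Add(-14, Mul(0, Rational(-19, 20))) = Add(-14, 0) = -14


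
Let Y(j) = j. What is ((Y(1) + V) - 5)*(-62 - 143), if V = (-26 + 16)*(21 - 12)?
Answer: 19270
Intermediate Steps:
V = -90 (V = -10*9 = -90)
((Y(1) + V) - 5)*(-62 - 143) = ((1 - 90) - 5)*(-62 - 143) = (-89 - 5)*(-205) = -94*(-205) = 19270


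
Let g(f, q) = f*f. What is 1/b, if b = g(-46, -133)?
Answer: 1/2116 ≈ 0.00047259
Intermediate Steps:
g(f, q) = f²
b = 2116 (b = (-46)² = 2116)
1/b = 1/2116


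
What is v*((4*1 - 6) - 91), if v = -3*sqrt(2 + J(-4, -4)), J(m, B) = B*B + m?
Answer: 279*sqrt(14) ≈ 1043.9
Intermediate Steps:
J(m, B) = m + B**2 (J(m, B) = B**2 + m = m + B**2)
v = -3*sqrt(14) (v = -3*sqrt(2 + (-4 + (-4)**2)) = -3*sqrt(2 + (-4 + 16)) = -3*sqrt(2 + 12) = -3*sqrt(14) ≈ -11.225)
v*((4*1 - 6) - 91) = (-3*sqrt(14))*((4*1 - 6) - 91) = (-3*sqrt(14))*((4 - 6) - 91) = (-3*sqrt(14))*(-2 - 91) = -3*sqrt(14)*(-93) = 279*sqrt(14)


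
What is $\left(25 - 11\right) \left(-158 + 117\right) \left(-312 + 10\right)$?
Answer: $173348$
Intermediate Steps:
$\left(25 - 11\right) \left(-158 + 117\right) \left(-312 + 10\right) = 14 \left(-41\right) \left(-302\right) = \left(-574\right) \left(-302\right) = 173348$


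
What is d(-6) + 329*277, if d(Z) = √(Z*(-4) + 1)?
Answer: 91138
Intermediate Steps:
d(Z) = √(1 - 4*Z) (d(Z) = √(-4*Z + 1) = √(1 - 4*Z))
d(-6) + 329*277 = √(1 - 4*(-6)) + 329*277 = √(1 + 24) + 91133 = √25 + 91133 = 5 + 91133 = 91138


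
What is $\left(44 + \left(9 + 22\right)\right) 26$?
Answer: $1950$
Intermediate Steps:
$\left(44 + \left(9 + 22\right)\right) 26 = \left(44 + 31\right) 26 = 75 \cdot 26 = 1950$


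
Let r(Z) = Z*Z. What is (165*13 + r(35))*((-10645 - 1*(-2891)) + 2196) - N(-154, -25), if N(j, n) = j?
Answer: -18730306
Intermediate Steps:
r(Z) = Z²
(165*13 + r(35))*((-10645 - 1*(-2891)) + 2196) - N(-154, -25) = (165*13 + 35²)*((-10645 - 1*(-2891)) + 2196) - 1*(-154) = (2145 + 1225)*((-10645 + 2891) + 2196) + 154 = 3370*(-7754 + 2196) + 154 = 3370*(-5558) + 154 = -18730460 + 154 = -18730306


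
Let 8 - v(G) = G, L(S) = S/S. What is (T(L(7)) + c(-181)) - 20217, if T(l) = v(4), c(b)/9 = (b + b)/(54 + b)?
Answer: -2563793/127 ≈ -20187.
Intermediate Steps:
L(S) = 1
c(b) = 18*b/(54 + b) (c(b) = 9*((b + b)/(54 + b)) = 9*((2*b)/(54 + b)) = 9*(2*b/(54 + b)) = 18*b/(54 + b))
v(G) = 8 - G
T(l) = 4 (T(l) = 8 - 1*4 = 8 - 4 = 4)
(T(L(7)) + c(-181)) - 20217 = (4 + 18*(-181)/(54 - 181)) - 20217 = (4 + 18*(-181)/(-127)) - 20217 = (4 + 18*(-181)*(-1/127)) - 20217 = (4 + 3258/127) - 20217 = 3766/127 - 20217 = -2563793/127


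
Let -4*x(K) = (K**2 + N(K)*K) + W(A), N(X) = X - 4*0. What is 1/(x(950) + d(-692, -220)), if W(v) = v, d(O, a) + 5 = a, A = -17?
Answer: -4/1805883 ≈ -2.2150e-6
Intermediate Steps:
N(X) = X (N(X) = X + 0 = X)
d(O, a) = -5 + a
x(K) = 17/4 - K**2/2 (x(K) = -((K**2 + K*K) - 17)/4 = -((K**2 + K**2) - 17)/4 = -(2*K**2 - 17)/4 = -(-17 + 2*K**2)/4 = 17/4 - K**2/2)
1/(x(950) + d(-692, -220)) = 1/((17/4 - 1/2*950**2) + (-5 - 220)) = 1/((17/4 - 1/2*902500) - 225) = 1/((17/4 - 451250) - 225) = 1/(-1804983/4 - 225) = 1/(-1805883/4) = -4/1805883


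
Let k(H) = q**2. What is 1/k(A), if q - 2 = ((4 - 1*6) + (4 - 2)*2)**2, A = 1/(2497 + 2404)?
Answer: 1/36 ≈ 0.027778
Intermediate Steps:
A = 1/4901 ≈ 0.00020404
q = 6 (q = 2 + ((4 - 1*6) + (4 - 2)*2)**2 = 2 + ((4 - 6) + 2*2)**2 = 2 + (-2 + 4)**2 = 2 + 2**2 = 2 + 4 = 6)
k(H) = 36 (k(H) = 6**2 = 36)
1/k(A) = 1/36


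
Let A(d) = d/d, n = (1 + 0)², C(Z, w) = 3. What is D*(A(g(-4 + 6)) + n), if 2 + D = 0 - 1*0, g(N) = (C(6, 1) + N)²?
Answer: -4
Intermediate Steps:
n = 1 (n = 1² = 1)
g(N) = (3 + N)²
D = -2 (D = -2 + (0 - 1*0) = -2 + (0 + 0) = -2 + 0 = -2)
A(d) = 1
D*(A(g(-4 + 6)) + n) = -2*(1 + 1) = -2*2 = -4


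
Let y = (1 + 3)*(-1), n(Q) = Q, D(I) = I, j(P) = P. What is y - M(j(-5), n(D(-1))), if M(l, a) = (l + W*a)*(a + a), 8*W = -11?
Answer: -45/4 ≈ -11.250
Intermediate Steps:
W = -11/8 (W = (1/8)*(-11) = -11/8 ≈ -1.3750)
M(l, a) = 2*a*(l - 11*a/8) (M(l, a) = (l - 11*a/8)*(a + a) = (l - 11*a/8)*(2*a) = 2*a*(l - 11*a/8))
y = -4 (y = 4*(-1) = -4)
y - M(j(-5), n(D(-1))) = -4 - (-1)*(-11*(-1) + 8*(-5))/4 = -4 - (-1)*(11 - 40)/4 = -4 - (-1)*(-29)/4 = -4 - 1*29/4 = -4 - 29/4 = -45/4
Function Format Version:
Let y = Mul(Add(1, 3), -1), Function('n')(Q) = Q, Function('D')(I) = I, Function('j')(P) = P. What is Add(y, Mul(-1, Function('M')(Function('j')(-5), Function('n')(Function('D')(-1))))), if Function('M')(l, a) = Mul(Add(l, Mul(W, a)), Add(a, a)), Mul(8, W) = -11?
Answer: Rational(-45, 4) ≈ -11.250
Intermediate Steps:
W = Rational(-11, 8) (W = Mul(Rational(1, 8), -11) = Rational(-11, 8) ≈ -1.3750)
Function('M')(l, a) = Mul(2, a, Add(l, Mul(Rational(-11, 8), a))) (Function('M')(l, a) = Mul(Add(l, Mul(Rational(-11, 8), a)), Add(a, a)) = Mul(Add(l, Mul(Rational(-11, 8), a)), Mul(2, a)) = Mul(2, a, Add(l, Mul(Rational(-11, 8), a))))
y = -4 (y = Mul(4, -1) = -4)
Add(y, Mul(-1, Function('M')(Function('j')(-5), Function('n')(Function('D')(-1))))) = Add(-4, Mul(-1, Mul(Rational(1, 4), -1, Add(Mul(-11, -1), Mul(8, -5))))) = Add(-4, Mul(-1, Mul(Rational(1, 4), -1, Add(11, -40)))) = Add(-4, Mul(-1, Mul(Rational(1, 4), -1, -29))) = Add(-4, Mul(-1, Rational(29, 4))) = Add(-4, Rational(-29, 4)) = Rational(-45, 4)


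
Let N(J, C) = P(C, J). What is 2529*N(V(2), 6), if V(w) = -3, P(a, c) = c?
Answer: -7587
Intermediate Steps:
N(J, C) = J
2529*N(V(2), 6) = 2529*(-3) = -7587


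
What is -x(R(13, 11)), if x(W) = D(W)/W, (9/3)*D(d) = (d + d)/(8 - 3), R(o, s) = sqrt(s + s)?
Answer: -2/15 ≈ -0.13333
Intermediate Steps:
R(o, s) = sqrt(2)*sqrt(s) (R(o, s) = sqrt(2*s) = sqrt(2)*sqrt(s))
D(d) = 2*d/15 (D(d) = ((d + d)/(8 - 3))/3 = ((2*d)/5)/3 = ((2*d)*(1/5))/3 = (2*d/5)/3 = 2*d/15)
x(W) = 2/15 (x(W) = (2*W/15)/W = 2/15)
-x(R(13, 11)) = -1*2/15 = -2/15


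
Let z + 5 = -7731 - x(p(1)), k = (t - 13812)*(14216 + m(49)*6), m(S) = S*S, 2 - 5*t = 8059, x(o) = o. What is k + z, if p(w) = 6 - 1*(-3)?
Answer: -2207281499/5 ≈ -4.4146e+8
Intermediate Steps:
p(w) = 9 (p(w) = 6 + 3 = 9)
t = -8057/5 (t = ⅖ - ⅕*8059 = ⅖ - 8059/5 = -8057/5 ≈ -1611.4)
m(S) = S²
k = -2207242774/5 (k = (-8057/5 - 13812)*(14216 + 49²*6) = -77117*(14216 + 2401*6)/5 = -77117*(14216 + 14406)/5 = -77117/5*28622 = -2207242774/5 ≈ -4.4145e+8)
z = -7745 (z = -5 + (-7731 - 1*9) = -5 + (-7731 - 9) = -5 - 7740 = -7745)
k + z = -2207242774/5 - 7745 = -2207281499/5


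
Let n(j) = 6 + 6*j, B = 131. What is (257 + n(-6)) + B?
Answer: 358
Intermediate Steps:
(257 + n(-6)) + B = (257 + (6 + 6*(-6))) + 131 = (257 + (6 - 36)) + 131 = (257 - 30) + 131 = 227 + 131 = 358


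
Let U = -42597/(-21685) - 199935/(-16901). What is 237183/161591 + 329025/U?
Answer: 6495661185342093817/272308971871284 ≈ 23854.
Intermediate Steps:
U = 5055522372/366498185 (U = -42597*(-1/21685) - 199935*(-1/16901) = 42597/21685 + 199935/16901 = 5055522372/366498185 ≈ 13.794)
237183/161591 + 329025/U = 237183/161591 + 329025/(5055522372/366498185) = 237183*(1/161591) + 329025*(366498185/5055522372) = 237183/161591 + 40195688439875/1685174124 = 6495661185342093817/272308971871284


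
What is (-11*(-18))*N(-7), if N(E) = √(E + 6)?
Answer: 198*I ≈ 198.0*I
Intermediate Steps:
N(E) = √(6 + E)
(-11*(-18))*N(-7) = (-11*(-18))*√(6 - 7) = 198*√(-1) = 198*I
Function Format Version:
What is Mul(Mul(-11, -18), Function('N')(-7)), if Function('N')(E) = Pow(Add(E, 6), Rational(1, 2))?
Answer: Mul(198, I) ≈ Mul(198.00, I)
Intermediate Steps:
Function('N')(E) = Pow(Add(6, E), Rational(1, 2))
Mul(Mul(-11, -18), Function('N')(-7)) = Mul(Mul(-11, -18), Pow(Add(6, -7), Rational(1, 2))) = Mul(198, Pow(-1, Rational(1, 2))) = Mul(198, I)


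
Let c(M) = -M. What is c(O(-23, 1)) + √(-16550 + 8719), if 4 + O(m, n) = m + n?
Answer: 26 + I*√7831 ≈ 26.0 + 88.493*I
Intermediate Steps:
O(m, n) = -4 + m + n (O(m, n) = -4 + (m + n) = -4 + m + n)
c(O(-23, 1)) + √(-16550 + 8719) = -(-4 - 23 + 1) + √(-16550 + 8719) = -1*(-26) + √(-7831) = 26 + I*√7831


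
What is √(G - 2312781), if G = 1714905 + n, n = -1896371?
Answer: 7*I*√50903 ≈ 1579.3*I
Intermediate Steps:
G = -181466 (G = 1714905 - 1896371 = -181466)
√(G - 2312781) = √(-181466 - 2312781) = √(-2494247) = 7*I*√50903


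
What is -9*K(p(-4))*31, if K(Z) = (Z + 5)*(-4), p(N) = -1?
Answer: 4464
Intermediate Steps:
K(Z) = -20 - 4*Z (K(Z) = (5 + Z)*(-4) = -20 - 4*Z)
-9*K(p(-4))*31 = -9*(-20 - 4*(-1))*31 = -9*(-20 + 4)*31 = -9*(-16)*31 = 144*31 = 4464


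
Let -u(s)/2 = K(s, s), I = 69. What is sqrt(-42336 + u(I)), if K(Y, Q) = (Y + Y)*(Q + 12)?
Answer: 6*I*sqrt(1797) ≈ 254.35*I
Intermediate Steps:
K(Y, Q) = 2*Y*(12 + Q) (K(Y, Q) = (2*Y)*(12 + Q) = 2*Y*(12 + Q))
u(s) = -4*s*(12 + s)
sqrt(-42336 + u(I)) = sqrt(-42336 - 4*69*(12 + 69)) = sqrt(-42336 - 4*69*81) = sqrt(-42336 - 22356) = sqrt(-64692) = 6*I*sqrt(1797)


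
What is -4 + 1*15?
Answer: 11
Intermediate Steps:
-4 + 1*15 = -4 + 15 = 11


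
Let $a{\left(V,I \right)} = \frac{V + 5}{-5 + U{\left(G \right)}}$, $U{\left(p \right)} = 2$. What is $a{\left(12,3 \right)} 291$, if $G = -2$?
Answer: $-1649$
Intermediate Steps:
$a{\left(V,I \right)} = - \frac{5}{3} - \frac{V}{3}$ ($a{\left(V,I \right)} = \frac{V + 5}{-5 + 2} = \frac{5 + V}{-3} = \left(5 + V\right) \left(- \frac{1}{3}\right) = - \frac{5}{3} - \frac{V}{3}$)
$a{\left(12,3 \right)} 291 = \left(- \frac{5}{3} - 4\right) 291 = \left(- \frac{17}{3}\right) 291 = -1649$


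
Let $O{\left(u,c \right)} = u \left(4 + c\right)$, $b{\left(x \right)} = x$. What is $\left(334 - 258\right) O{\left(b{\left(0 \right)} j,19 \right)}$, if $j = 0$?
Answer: $0$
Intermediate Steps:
$\left(334 - 258\right) O{\left(b{\left(0 \right)} j,19 \right)} = \left(334 - 258\right) 0 \cdot 0 \left(4 + 19\right) = \left(334 - 258\right) 0 \cdot 23 = 76 \cdot 0 = 0$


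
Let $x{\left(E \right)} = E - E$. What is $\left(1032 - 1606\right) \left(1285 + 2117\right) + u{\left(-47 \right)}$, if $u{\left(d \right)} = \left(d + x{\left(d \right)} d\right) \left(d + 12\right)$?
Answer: $-1951103$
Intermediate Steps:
$x{\left(E \right)} = 0$
$u{\left(d \right)} = d \left(12 + d\right)$ ($u{\left(d \right)} = \left(d + 0 d\right) \left(d + 12\right) = \left(d + 0\right) \left(12 + d\right) = d \left(12 + d\right)$)
$\left(1032 - 1606\right) \left(1285 + 2117\right) + u{\left(-47 \right)} = \left(1032 - 1606\right) \left(1285 + 2117\right) - 47 \left(12 - 47\right) = \left(-574\right) 3402 - -1645 = -1952748 + 1645 = -1951103$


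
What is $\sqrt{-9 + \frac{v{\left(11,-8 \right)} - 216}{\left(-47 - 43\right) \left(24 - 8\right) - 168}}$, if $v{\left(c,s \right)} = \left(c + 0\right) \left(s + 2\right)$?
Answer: $\frac{i \sqrt{158455}}{134} \approx 2.9706 i$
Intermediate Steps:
$v{\left(c,s \right)} = c \left(2 + s\right)$
$\sqrt{-9 + \frac{v{\left(11,-8 \right)} - 216}{\left(-47 - 43\right) \left(24 - 8\right) - 168}} = \sqrt{-9 + \frac{11 \left(2 - 8\right) - 216}{\left(-47 - 43\right) \left(24 - 8\right) - 168}} = \sqrt{-9 + \frac{11 \left(-6\right) - 216}{\left(-90\right) 16 - 168}} = \sqrt{-9 + \frac{-66 - 216}{-1440 - 168}} = \sqrt{-9 - \frac{282}{-1608}} = \sqrt{-9 - - \frac{47}{268}} = \sqrt{-9 + \frac{47}{268}} = \sqrt{- \frac{2365}{268}} = \frac{i \sqrt{158455}}{134}$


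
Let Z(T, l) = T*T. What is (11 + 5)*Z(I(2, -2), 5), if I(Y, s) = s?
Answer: 64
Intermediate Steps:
Z(T, l) = T²
(11 + 5)*Z(I(2, -2), 5) = (11 + 5)*(-2)² = 16*4 = 64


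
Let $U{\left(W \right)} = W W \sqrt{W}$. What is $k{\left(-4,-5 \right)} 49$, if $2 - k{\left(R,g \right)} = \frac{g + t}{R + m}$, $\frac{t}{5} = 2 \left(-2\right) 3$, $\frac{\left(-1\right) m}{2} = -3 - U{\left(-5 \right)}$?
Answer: $\frac{615881}{6252} - \frac{79625 i \sqrt{5}}{6252} \approx 98.509 - 28.478 i$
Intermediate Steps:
$U{\left(W \right)} = W^{\frac{5}{2}}$ ($U{\left(W \right)} = W^{2} \sqrt{W} = W^{\frac{5}{2}}$)
$m = 6 + 50 i \sqrt{5}$ ($m = - 2 \left(-3 - \left(-5\right)^{\frac{5}{2}}\right) = - 2 \left(-3 - 25 i \sqrt{5}\right) = 6 + 50 i \sqrt{5} \approx 6.0 + 111.8 i$)
$t = -60$ ($t = 5 \cdot 2 \left(-2\right) 3 = 5 \left(\left(-4\right) 3\right) = 5 \left(-12\right) = -60$)
$k{\left(R,g \right)} = 2 - \frac{-60 + g}{6 + R + 50 i \sqrt{5}}$ ($k{\left(R,g \right)} = 2 - \frac{g - 60}{R + \left(6 + 50 i \sqrt{5}\right)} = 2 - \frac{-60 + g}{6 + R + 50 i \sqrt{5}}$)
$k{\left(-4,-5 \right)} 49 = \frac{72 - -5 + 2 \left(-4\right) + 100 i \sqrt{5}}{6 - 4 + 50 i \sqrt{5}} \cdot 49 = \frac{72 + 5 - 8 + 100 i \sqrt{5}}{2 + 50 i \sqrt{5}} \cdot 49 = \frac{69 + 100 i \sqrt{5}}{2 + 50 i \sqrt{5}} \cdot 49 = \frac{49 \left(69 + 100 i \sqrt{5}\right)}{2 + 50 i \sqrt{5}}$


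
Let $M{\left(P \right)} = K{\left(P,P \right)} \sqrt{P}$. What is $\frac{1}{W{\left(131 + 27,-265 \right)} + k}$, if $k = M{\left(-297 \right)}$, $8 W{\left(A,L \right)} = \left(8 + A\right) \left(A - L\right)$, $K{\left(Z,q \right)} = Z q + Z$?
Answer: $\frac{15604}{4080795385041} - \frac{52096 i \sqrt{33}}{453421709449} \approx 3.8238 \cdot 10^{-9} - 6.6002 \cdot 10^{-7} i$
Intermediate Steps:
$K{\left(Z,q \right)} = Z + Z q$
$W{\left(A,L \right)} = \frac{\left(8 + A\right) \left(A - L\right)}{8}$
$M{\left(P \right)} = P^{\frac{3}{2}} \left(1 + P\right)$ ($M{\left(P \right)} = P \left(1 + P\right) \sqrt{P} = P^{\frac{3}{2}} \left(1 + P\right)$)
$k = 263736 i \sqrt{33}$ ($k = \left(-297\right)^{\frac{3}{2}} \left(1 - 297\right) = - 891 i \sqrt{33} \left(-296\right) = 263736 i \sqrt{33} \approx 1.515 \cdot 10^{6} i$)
$\frac{1}{W{\left(131 + 27,-265 \right)} + k} = \frac{1}{\left(\left(131 + 27\right) - -265 + \frac{\left(131 + 27\right)^{2}}{8} - \frac{1}{8} \left(131 + 27\right) \left(-265\right)\right) + 263736 i \sqrt{33}} = \frac{1}{\left(158 + 265 + \frac{158^{2}}{8} - \frac{79}{4} \left(-265\right)\right) + 263736 i \sqrt{33}} = \frac{1}{\left(158 + 265 + \frac{1}{8} \cdot 24964 + \frac{20935}{4}\right) + 263736 i \sqrt{33}} = \frac{1}{\left(158 + 265 + \frac{6241}{2} + \frac{20935}{4}\right) + 263736 i \sqrt{33}} = \frac{1}{\frac{35109}{4} + 263736 i \sqrt{33}}$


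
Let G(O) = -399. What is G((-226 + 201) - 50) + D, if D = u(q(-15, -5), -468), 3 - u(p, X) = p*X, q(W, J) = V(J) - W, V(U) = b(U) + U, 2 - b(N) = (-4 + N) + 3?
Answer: 8028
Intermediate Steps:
b(N) = 3 - N (b(N) = 2 - ((-4 + N) + 3) = 2 - (-1 + N) = 2 + (1 - N) = 3 - N)
V(U) = 3 (V(U) = (3 - U) + U = 3)
q(W, J) = 3 - W
u(p, X) = 3 - X*p (u(p, X) = 3 - p*X = 3 - X*p)
D = 8427 (D = 3 - 1*(-468)*(3 - 1*(-15)) = 3 - 1*(-468)*(3 + 15) = 3 - 1*(-468)*18 = 3 + 8424 = 8427)
G((-226 + 201) - 50) + D = -399 + 8427 = 8028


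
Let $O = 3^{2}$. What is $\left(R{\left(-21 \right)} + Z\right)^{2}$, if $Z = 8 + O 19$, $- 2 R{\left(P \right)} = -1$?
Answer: $\frac{128881}{4} \approx 32220.0$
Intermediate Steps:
$O = 9$
$R{\left(P \right)} = \frac{1}{2}$ ($R{\left(P \right)} = \left(- \frac{1}{2}\right) \left(-1\right) = \frac{1}{2}$)
$Z = 179$ ($Z = 8 + 9 \cdot 19 = 8 + 171 = 179$)
$\left(R{\left(-21 \right)} + Z\right)^{2} = \left(\frac{1}{2} + 179\right)^{2} = \left(\frac{359}{2}\right)^{2} = \frac{128881}{4}$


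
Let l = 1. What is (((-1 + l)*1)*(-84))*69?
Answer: 0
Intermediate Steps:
(((-1 + l)*1)*(-84))*69 = (((-1 + 1)*1)*(-84))*69 = ((0*1)*(-84))*69 = (0*(-84))*69 = 0*69 = 0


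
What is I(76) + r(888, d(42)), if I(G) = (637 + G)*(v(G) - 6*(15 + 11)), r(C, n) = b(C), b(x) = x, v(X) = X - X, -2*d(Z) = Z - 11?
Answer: -110340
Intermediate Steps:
d(Z) = 11/2 - Z/2 (d(Z) = -(Z - 11)/2 = -(-11 + Z)/2 = 11/2 - Z/2)
v(X) = 0
r(C, n) = C
I(G) = -99372 - 156*G (I(G) = (637 + G)*(0 - 6*(15 + 11)) = (637 + G)*(0 - 6*26) = (637 + G)*(0 - 156) = (637 + G)*(-156) = -99372 - 156*G)
I(76) + r(888, d(42)) = (-99372 - 156*76) + 888 = (-99372 - 11856) + 888 = -111228 + 888 = -110340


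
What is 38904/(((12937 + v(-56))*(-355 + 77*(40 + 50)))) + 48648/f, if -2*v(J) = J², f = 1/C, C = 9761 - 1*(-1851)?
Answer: 42226981814215704/74751175 ≈ 5.6490e+8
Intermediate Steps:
C = 11612 (C = 9761 + 1851 = 11612)
f = 1/11612 ≈ 8.6118e-5
v(J) = -J²/2
38904/(((12937 + v(-56))*(-355 + 77*(40 + 50)))) + 48648/f = 38904/(((12937 - ½*(-56)²)*(-355 + 77*(40 + 50)))) + 48648/(1/11612) = 38904/(((12937 - ½*3136)*(-355 + 77*90))) + 48648*11612 = 38904/(((12937 - 1568)*(-355 + 6930))) + 564900576 = 38904/((11369*6575)) + 564900576 = 38904/74751175 + 564900576 = 42226981814215704/74751175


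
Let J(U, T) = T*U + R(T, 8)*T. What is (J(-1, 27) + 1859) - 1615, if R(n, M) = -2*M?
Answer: -215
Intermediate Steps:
J(U, T) = -16*T + T*U (J(U, T) = T*U + (-2*8)*T = T*U - 16*T = -16*T + T*U)
(J(-1, 27) + 1859) - 1615 = (27*(-16 - 1) + 1859) - 1615 = (27*(-17) + 1859) - 1615 = (-459 + 1859) - 1615 = 1400 - 1615 = -215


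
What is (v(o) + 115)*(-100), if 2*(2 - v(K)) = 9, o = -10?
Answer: -11250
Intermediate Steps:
v(K) = -5/2 (v(K) = 2 - ½*9 = 2 - 9/2 = -5/2)
(v(o) + 115)*(-100) = (-5/2 + 115)*(-100) = (225/2)*(-100) = -11250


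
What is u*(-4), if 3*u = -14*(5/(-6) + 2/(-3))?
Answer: -28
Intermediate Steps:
u = 7 (u = (-14*(5/(-6) + 2/(-3)))/3 = (-14*(5*(-1/6) + 2*(-1/3)))/3 = (-14*(-5/6 - 2/3))/3 = (-14*(-3/2))/3 = (1/3)*21 = 7)
u*(-4) = 7*(-4) = -28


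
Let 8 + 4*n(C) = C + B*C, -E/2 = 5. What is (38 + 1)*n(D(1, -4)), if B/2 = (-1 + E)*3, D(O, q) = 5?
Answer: -12987/4 ≈ -3246.8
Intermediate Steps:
E = -10 (E = -2*5 = -10)
B = -66 (B = 2*((-1 - 10)*3) = 2*(-11*3) = 2*(-33) = -66)
n(C) = -2 - 65*C/4 (n(C) = -2 + (C - 66*C)/4 = -2 + (-65*C)/4 = -2 - 65*C/4)
(38 + 1)*n(D(1, -4)) = (38 + 1)*(-2 - 65/4*5) = 39*(-2 - 325/4) = 39*(-333/4) = -12987/4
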